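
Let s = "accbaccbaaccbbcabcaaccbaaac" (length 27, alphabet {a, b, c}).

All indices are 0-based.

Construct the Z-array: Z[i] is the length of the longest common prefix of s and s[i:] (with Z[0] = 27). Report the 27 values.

Z[0]=27
i=1: fresh scan; Z[1]=0
i=2: fresh scan; Z[2]=0
i=3: fresh scan; Z[3]=0
i=4: fresh scan; Z[4]=5 extend→box=[4,9)
i=5: min(r-i=4, Z[1]=0)=0; Z[5]=0
i=6: min(r-i=3, Z[2]=0)=0; Z[6]=0
i=7: min(r-i=2, Z[3]=0)=0; Z[7]=0
i=8: min(r-i=1, Z[4]=5)=1; Z[8]=1
i=9: fresh scan; Z[9]=4 extend→box=[9,13)
i=10: min(r-i=3, Z[1]=0)=0; Z[10]=0
i=11: min(r-i=2, Z[2]=0)=0; Z[11]=0
i=12: min(r-i=1, Z[3]=0)=0; Z[12]=0
i=13: fresh scan; Z[13]=0
i=14: fresh scan; Z[14]=0
i=15: fresh scan; Z[15]=1 extend→box=[15,16)
i=16: fresh scan; Z[16]=0
i=17: fresh scan; Z[17]=0
i=18: fresh scan; Z[18]=1 extend→box=[18,19)
i=19: fresh scan; Z[19]=5 extend→box=[19,24)
i=20: min(r-i=4, Z[1]=0)=0; Z[20]=0
i=21: min(r-i=3, Z[2]=0)=0; Z[21]=0
i=22: min(r-i=2, Z[3]=0)=0; Z[22]=0
i=23: min(r-i=1, Z[4]=5)=1; Z[23]=1
i=24: fresh scan; Z[24]=1 extend→box=[24,25)
i=25: fresh scan; Z[25]=2 extend→box=[25,27)
i=26: min(r-i=1, Z[1]=0)=0; Z[26]=0

[27, 0, 0, 0, 5, 0, 0, 0, 1, 4, 0, 0, 0, 0, 0, 1, 0, 0, 1, 5, 0, 0, 0, 1, 1, 2, 0]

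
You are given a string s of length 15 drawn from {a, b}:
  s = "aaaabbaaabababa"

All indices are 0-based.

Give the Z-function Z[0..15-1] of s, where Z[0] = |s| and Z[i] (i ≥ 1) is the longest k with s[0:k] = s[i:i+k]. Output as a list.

Z[0]=15
i=1: i≥r, start 0; Z[1]=3 grow→box=[1,4)
i=2: min(r-i=2, Z[1]=3)=2; Z[2]=2
i=3: min(r-i=1, Z[2]=2)=1; Z[3]=1
i=4: i≥r, start 0; Z[4]=0
i=5: i≥r, start 0; Z[5]=0
i=6: i≥r, start 0; Z[6]=3 grow→box=[6,9)
i=7: min(r-i=2, Z[1]=3)=2; Z[7]=2
i=8: min(r-i=1, Z[2]=2)=1; Z[8]=1
i=9: i≥r, start 0; Z[9]=0
i=10: i≥r, start 0; Z[10]=1 grow→box=[10,11)
i=11: i≥r, start 0; Z[11]=0
i=12: i≥r, start 0; Z[12]=1 grow→box=[12,13)
i=13: i≥r, start 0; Z[13]=0
i=14: i≥r, start 0; Z[14]=1 grow→box=[14,15)

[15, 3, 2, 1, 0, 0, 3, 2, 1, 0, 1, 0, 1, 0, 1]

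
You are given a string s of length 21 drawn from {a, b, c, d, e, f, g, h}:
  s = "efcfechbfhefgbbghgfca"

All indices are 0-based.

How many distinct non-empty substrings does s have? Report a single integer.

215

rank→(start, suffix):
  0 → (20, 'a')
  1 → (13, 'bbghgfca')
  2 → (7, 'bfhefgbbghgfca')
  3 → (14, 'bghgfca')
  4 → (19, 'ca')
  5 → (2, 'cfechbfhefgbbghgfca')
  6 → (5, 'chbfhefgbbghgfca')
  7 → (4, 'echbfhefgbbghgfca')
  8 → (0, 'efcfechbfhefgbbghgfca')
  9 → (10, 'efgbbghgfca')
  10 → (18, 'fca')
  11 → (1, 'fcfechbfhefgbbghgfca')
  12 → (3, 'fechbfhefgbbghgfca')
  13 → (11, 'fgbbghgfca')
  14 → (8, 'fhefgbbghgfca')
  15 → (12, 'gbbghgfca')
  16 → (17, 'gfca')
  17 → (15, 'ghgfca')
  18 → (6, 'hbfhefgbbghgfca')
  19 → (9, 'hefgbbghgfca')
  20 → (16, 'hgfca')

SA = [20, 13, 7, 14, 19, 2, 5, 4, 0, 10, 18, 1, 3, 11, 8, 12, 17, 15, 6, 9, 16]
rank  pair      lcp
   1  s[20:],s[13:]  0  ''
   2  s[13:],s[7:]  1  'b'
   3  s[7:],s[14:]  1  'b'
   4  s[14:],s[19:]  0  ''
   5  s[19:],s[2:]  1  'c'
   6  s[2:],s[5:]  1  'c'
   7  s[5:],s[4:]  0  ''
   8  s[4:],s[0:]  1  'e'
   9  s[0:],s[10:]  2  'ef'
  10  s[10:],s[18:]  0  ''
  11  s[18:],s[1:]  2  'fc'
  12  s[1:],s[3:]  1  'f'
  13  s[3:],s[11:]  1  'f'
  14  s[11:],s[8:]  1  'f'
  15  s[8:],s[12:]  0  ''
  16  s[12:],s[17:]  1  'g'
  17  s[17:],s[15:]  1  'g'
  18  s[15:],s[6:]  0  ''
  19  s[6:],s[9:]  1  'h'
  20  s[9:],s[16:]  1  'h'

n(n+1)/2 = 21·22/2 = 231
Σ LCP = 0 + 0 + 1 + 1 + 0 + 1 + 1 + 0 + 1 + 2 + 0 + 2 + 1 + 1 + 1 + 0 + 1 + 1 + 0 + 1 + 1 = 16
distinct = 231 − 16 = 215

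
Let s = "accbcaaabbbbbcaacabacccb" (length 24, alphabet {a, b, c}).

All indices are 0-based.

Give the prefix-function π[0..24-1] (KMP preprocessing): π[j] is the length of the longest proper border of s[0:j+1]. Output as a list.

π[0] = 0
j=1 s[j]='c': π[1]=0 (border '')
j=2 s[j]='c': π[2]=0 (border '')
j=3 s[j]='b': π[3]=0 (border '')
j=4 s[j]='c': π[4]=0 (border '')
j=5 s[j]='a': π[5]=1 (border 'a')
j=6 s[j]='a': k: 1→0; π[6]=1 (border 'a')
j=7 s[j]='a': k: 1→0; π[7]=1 (border 'a')
j=8 s[j]='b': k: 1→0; π[8]=0 (border '')
j=9 s[j]='b': π[9]=0 (border '')
j=10 s[j]='b': π[10]=0 (border '')
j=11 s[j]='b': π[11]=0 (border '')
j=12 s[j]='b': π[12]=0 (border '')
j=13 s[j]='c': π[13]=0 (border '')
j=14 s[j]='a': π[14]=1 (border 'a')
j=15 s[j]='a': k: 1→0; π[15]=1 (border 'a')
j=16 s[j]='c': π[16]=2 (border 'ac')
j=17 s[j]='a': k: 2→0; π[17]=1 (border 'a')
j=18 s[j]='b': k: 1→0; π[18]=0 (border '')
j=19 s[j]='a': π[19]=1 (border 'a')
j=20 s[j]='c': π[20]=2 (border 'ac')
j=21 s[j]='c': π[21]=3 (border 'acc')
j=22 s[j]='c': k: 3→0; π[22]=0 (border '')
j=23 s[j]='b': π[23]=0 (border '')

[0, 0, 0, 0, 0, 1, 1, 1, 0, 0, 0, 0, 0, 0, 1, 1, 2, 1, 0, 1, 2, 3, 0, 0]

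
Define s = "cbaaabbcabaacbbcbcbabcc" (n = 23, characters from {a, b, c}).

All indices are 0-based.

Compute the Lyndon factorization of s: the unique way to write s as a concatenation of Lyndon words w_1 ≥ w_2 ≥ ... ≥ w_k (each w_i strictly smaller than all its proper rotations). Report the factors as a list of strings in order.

["c", "b", "aaabbcabaacbbcbcbabcc"]

emit factor 1: 'c' (i=0, period=1)
emit factor 2: 'b' (i=1, period=1)
emit factor 3: 'aaabbcabaacbbcbcbabcc' (i=2, period=21)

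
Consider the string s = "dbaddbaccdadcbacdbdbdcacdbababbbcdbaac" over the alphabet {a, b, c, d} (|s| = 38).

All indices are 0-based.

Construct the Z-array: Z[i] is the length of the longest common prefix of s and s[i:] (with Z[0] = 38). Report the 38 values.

[38, 0, 0, 1, 3, 0, 0, 0, 0, 1, 0, 1, 0, 0, 0, 0, 2, 0, 2, 0, 1, 0, 0, 0, 3, 0, 0, 0, 0, 0, 0, 0, 0, 3, 0, 0, 0, 0]

Z[0]=38
i=1: outside box; Z[1]=0
i=2: outside box; Z[2]=0
i=3: outside box; Z[3]=1 extend→box=[3,4)
i=4: outside box; Z[4]=3 extend→box=[4,7)
i=5: min(r-i=2, Z[1]=0)=0; Z[5]=0
i=6: min(r-i=1, Z[2]=0)=0; Z[6]=0
i=7: outside box; Z[7]=0
i=8: outside box; Z[8]=0
i=9: outside box; Z[9]=1 extend→box=[9,10)
i=10: outside box; Z[10]=0
i=11: outside box; Z[11]=1 extend→box=[11,12)
i=12: outside box; Z[12]=0
i=13: outside box; Z[13]=0
i=14: outside box; Z[14]=0
i=15: outside box; Z[15]=0
i=16: outside box; Z[16]=2 extend→box=[16,18)
i=17: min(r-i=1, Z[1]=0)=0; Z[17]=0
i=18: outside box; Z[18]=2 extend→box=[18,20)
i=19: min(r-i=1, Z[1]=0)=0; Z[19]=0
i=20: outside box; Z[20]=1 extend→box=[20,21)
i=21: outside box; Z[21]=0
i=22: outside box; Z[22]=0
i=23: outside box; Z[23]=0
i=24: outside box; Z[24]=3 extend→box=[24,27)
i=25: min(r-i=2, Z[1]=0)=0; Z[25]=0
i=26: min(r-i=1, Z[2]=0)=0; Z[26]=0
i=27: outside box; Z[27]=0
i=28: outside box; Z[28]=0
i=29: outside box; Z[29]=0
i=30: outside box; Z[30]=0
i=31: outside box; Z[31]=0
i=32: outside box; Z[32]=0
i=33: outside box; Z[33]=3 extend→box=[33,36)
i=34: min(r-i=2, Z[1]=0)=0; Z[34]=0
i=35: min(r-i=1, Z[2]=0)=0; Z[35]=0
i=36: outside box; Z[36]=0
i=37: outside box; Z[37]=0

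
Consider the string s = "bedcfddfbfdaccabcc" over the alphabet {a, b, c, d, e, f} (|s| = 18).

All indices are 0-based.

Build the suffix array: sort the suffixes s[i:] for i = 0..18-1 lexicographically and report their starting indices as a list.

rank→(start, suffix):
  0 → (14, 'abcc')
  1 → (11, 'accabcc')
  2 → (15, 'bcc')
  3 → (0, 'bedcfddfbfdaccabcc')
  4 → (8, 'bfdaccabcc')
  5 → (17, 'c')
  6 → (13, 'cabcc')
  7 → (16, 'cc')
  8 → (12, 'ccabcc')
  9 → (3, 'cfddfbfdaccabcc')
  10 → (10, 'daccabcc')
  11 → (2, 'dcfddfbfdaccabcc')
  12 → (5, 'ddfbfdaccabcc')
  13 → (6, 'dfbfdaccabcc')
  14 → (1, 'edcfddfbfdaccabcc')
  15 → (7, 'fbfdaccabcc')
  16 → (9, 'fdaccabcc')
  17 → (4, 'fddfbfdaccabcc')

[14, 11, 15, 0, 8, 17, 13, 16, 12, 3, 10, 2, 5, 6, 1, 7, 9, 4]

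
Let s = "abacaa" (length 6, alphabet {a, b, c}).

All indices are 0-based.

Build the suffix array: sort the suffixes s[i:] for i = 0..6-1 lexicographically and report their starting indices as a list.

rank→(start, suffix):
  0 → (5, 'a')
  1 → (4, 'aa')
  2 → (0, 'abacaa')
  3 → (2, 'acaa')
  4 → (1, 'bacaa')
  5 → (3, 'caa')

[5, 4, 0, 2, 1, 3]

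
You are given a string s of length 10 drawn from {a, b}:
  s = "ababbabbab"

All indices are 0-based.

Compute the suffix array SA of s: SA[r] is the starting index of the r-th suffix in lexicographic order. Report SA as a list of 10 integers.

[8, 0, 5, 2, 9, 7, 4, 1, 6, 3]

rank→(start, suffix):
  0 → (8, 'ab')
  1 → (0, 'ababbabbab')
  2 → (5, 'abbab')
  3 → (2, 'abbabbab')
  4 → (9, 'b')
  5 → (7, 'bab')
  6 → (4, 'babbab')
  7 → (1, 'babbabbab')
  8 → (6, 'bbab')
  9 → (3, 'bbabbab')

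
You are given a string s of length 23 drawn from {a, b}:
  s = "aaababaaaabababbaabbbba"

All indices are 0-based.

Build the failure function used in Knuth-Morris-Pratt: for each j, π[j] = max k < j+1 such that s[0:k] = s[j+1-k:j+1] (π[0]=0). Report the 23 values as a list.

[0, 1, 2, 0, 1, 0, 1, 2, 3, 3, 4, 5, 6, 7, 0, 0, 1, 2, 0, 0, 0, 0, 1]

π[0] = 0
j=1 s[j]='a': π[1]=1 (border 'a')
j=2 s[j]='a': π[2]=2 (border 'aa')
j=3 s[j]='b': k: 2→1→0; π[3]=0 (border '')
j=4 s[j]='a': π[4]=1 (border 'a')
j=5 s[j]='b': k: 1→0; π[5]=0 (border '')
j=6 s[j]='a': π[6]=1 (border 'a')
j=7 s[j]='a': π[7]=2 (border 'aa')
j=8 s[j]='a': π[8]=3 (border 'aaa')
j=9 s[j]='a': k: 3→2; π[9]=3 (border 'aaa')
j=10 s[j]='b': π[10]=4 (border 'aaab')
j=11 s[j]='a': π[11]=5 (border 'aaaba')
j=12 s[j]='b': π[12]=6 (border 'aaabab')
j=13 s[j]='a': π[13]=7 (border 'aaababa')
j=14 s[j]='b': k: 7→1→0; π[14]=0 (border '')
j=15 s[j]='b': π[15]=0 (border '')
j=16 s[j]='a': π[16]=1 (border 'a')
j=17 s[j]='a': π[17]=2 (border 'aa')
j=18 s[j]='b': k: 2→1→0; π[18]=0 (border '')
j=19 s[j]='b': π[19]=0 (border '')
j=20 s[j]='b': π[20]=0 (border '')
j=21 s[j]='b': π[21]=0 (border '')
j=22 s[j]='a': π[22]=1 (border 'a')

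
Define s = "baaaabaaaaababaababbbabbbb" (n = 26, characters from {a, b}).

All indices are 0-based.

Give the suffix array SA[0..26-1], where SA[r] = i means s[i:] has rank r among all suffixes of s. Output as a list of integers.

[6, 1, 7, 2, 8, 3, 9, 14, 4, 12, 10, 15, 17, 21, 25, 5, 0, 13, 11, 16, 20, 24, 19, 23, 18, 22]

rank | idx | suffix
   0 |   6 | aaaaababaababbbabbbb
   1 |   1 | aaaabaaaaababaababbbabbbb
   2 |   7 | aaaababaababbbabbbb
   3 |   2 | aaabaaaaababaababbbabbbb
   4 |   8 | aaababaababbbabbbb
   5 |   3 | aabaaaaababaababbbabbbb
   6 |   9 | aababaababbbabbbb
   7 |  14 | aababbbabbbb
   8 |   4 | abaaaaababaababbbabbbb
   9 |  12 | abaababbbabbbb
  10 |  10 | ababaababbbabbbb
  11 |  15 | ababbbabbbb
  12 |  17 | abbbabbbb
  13 |  21 | abbbb
  14 |  25 | b
  15 |   5 | baaaaababaababbbabbbb
  16 |   0 | baaaabaaaaababaababbbabbbb
  17 |  13 | baababbbabbbb
  18 |  11 | babaababbbabbbb
  19 |  16 | babbbabbbb
  20 |  20 | babbbb
  21 |  24 | bb
  22 |  19 | bbabbbb
  23 |  23 | bbb
  24 |  18 | bbbabbbb
  25 |  22 | bbbb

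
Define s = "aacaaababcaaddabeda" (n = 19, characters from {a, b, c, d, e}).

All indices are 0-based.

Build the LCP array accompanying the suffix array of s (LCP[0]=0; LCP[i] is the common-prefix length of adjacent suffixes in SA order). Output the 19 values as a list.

[0, 1, 2, 2, 2, 1, 2, 2, 1, 1, 0, 1, 1, 0, 3, 0, 2, 1, 0]

rank | idx | suffix
   0 |  18 | a
   1 |   3 | aaababcaaddabeda
   2 |   4 | aababcaaddabeda
   3 |   0 | aacaaababcaaddabeda
   4 |  10 | aaddabeda
   5 |   5 | ababcaaddabeda
   6 |   7 | abcaaddabeda
   7 |  14 | abeda
   8 |   1 | acaaababcaaddabeda
   9 |  11 | addabeda
  10 |   6 | babcaaddabeda
  11 |   8 | bcaaddabeda
  12 |  15 | beda
  13 |   2 | caaababcaaddabeda
  14 |   9 | caaddabeda
  15 |  17 | da
  16 |  13 | dabeda
  17 |  12 | ddabeda
  18 |  16 | eda

SA = [18, 3, 4, 0, 10, 5, 7, 14, 1, 11, 6, 8, 15, 2, 9, 17, 13, 12, 16]
[i] adj suffixes → lcp
  [1] 18/3 → 1 ('a')
  [2] 3/4 → 2 ('aa')
  [3] 4/0 → 2 ('aa')
  [4] 0/10 → 2 ('aa')
  [5] 10/5 → 1 ('a')
  [6] 5/7 → 2 ('ab')
  [7] 7/14 → 2 ('ab')
  [8] 14/1 → 1 ('a')
  [9] 1/11 → 1 ('a')
  [10] 11/6 → 0 ('')
  [11] 6/8 → 1 ('b')
  [12] 8/15 → 1 ('b')
  [13] 15/2 → 0 ('')
  [14] 2/9 → 3 ('caa')
  [15] 9/17 → 0 ('')
  [16] 17/13 → 2 ('da')
  [17] 13/12 → 1 ('d')
  [18] 12/16 → 0 ('')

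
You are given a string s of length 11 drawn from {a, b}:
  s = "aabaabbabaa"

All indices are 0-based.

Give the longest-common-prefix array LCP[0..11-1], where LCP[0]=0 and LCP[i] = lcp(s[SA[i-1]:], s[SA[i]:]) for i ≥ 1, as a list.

[0, 1, 2, 3, 1, 4, 2, 0, 3, 2, 1]

rank | idx | suffix
   0 |  10 | a
   1 |   9 | aa
   2 |   0 | aabaabbabaa
   3 |   3 | aabbabaa
   4 |   7 | abaa
   5 |   1 | abaabbabaa
   6 |   4 | abbabaa
   7 |   8 | baa
   8 |   2 | baabbabaa
   9 |   6 | babaa
  10 |   5 | bbabaa

SA = [10, 9, 0, 3, 7, 1, 4, 8, 2, 6, 5]
i: (SA[i-1],SA[i]) lcp shared
  1: (10,9) 1 'a'
  2: (9,0) 2 'aa'
  3: (0,3) 3 'aab'
  4: (3,7) 1 'a'
  5: (7,1) 4 'abaa'
  6: (1,4) 2 'ab'
  7: (4,8) 0 ''
  8: (8,2) 3 'baa'
  9: (2,6) 2 'ba'
  10: (6,5) 1 'b'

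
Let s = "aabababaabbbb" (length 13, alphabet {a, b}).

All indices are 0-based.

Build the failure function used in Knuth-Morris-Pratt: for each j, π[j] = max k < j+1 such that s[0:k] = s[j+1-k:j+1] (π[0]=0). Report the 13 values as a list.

π[0] = 0
j=1 s[j]='a': π[1]=1 (border 'a')
j=2 s[j]='b': k: 1→0; π[2]=0 (border '')
j=3 s[j]='a': π[3]=1 (border 'a')
j=4 s[j]='b': k: 1→0; π[4]=0 (border '')
j=5 s[j]='a': π[5]=1 (border 'a')
j=6 s[j]='b': k: 1→0; π[6]=0 (border '')
j=7 s[j]='a': π[7]=1 (border 'a')
j=8 s[j]='a': π[8]=2 (border 'aa')
j=9 s[j]='b': π[9]=3 (border 'aab')
j=10 s[j]='b': k: 3→0; π[10]=0 (border '')
j=11 s[j]='b': π[11]=0 (border '')
j=12 s[j]='b': π[12]=0 (border '')

[0, 1, 0, 1, 0, 1, 0, 1, 2, 3, 0, 0, 0]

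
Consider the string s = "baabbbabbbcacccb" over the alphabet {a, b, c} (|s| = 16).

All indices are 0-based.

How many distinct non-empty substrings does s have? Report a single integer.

114

sorted suffixes:
  #0 SA[0]=1  'aabbbabbbcacccb'
  #1 SA[1]=2  'abbbabbbcacccb'
  #2 SA[2]=6  'abbbcacccb'
  #3 SA[3]=11  'acccb'
  #4 SA[4]=15  'b'
  #5 SA[5]=0  'baabbbabbbcacccb'
  #6 SA[6]=5  'babbbcacccb'
  #7 SA[7]=4  'bbabbbcacccb'
  #8 SA[8]=3  'bbbabbbcacccb'
  #9 SA[9]=7  'bbbcacccb'
  #10 SA[10]=8  'bbcacccb'
  #11 SA[11]=9  'bcacccb'
  #12 SA[12]=10  'cacccb'
  #13 SA[13]=14  'cb'
  #14 SA[14]=13  'ccb'
  #15 SA[15]=12  'cccb'

SA = [1, 2, 6, 11, 15, 0, 5, 4, 3, 7, 8, 9, 10, 14, 13, 12]
i: (SA[i-1],SA[i]) lcp shared
  1: (1,2) 1 'a'
  2: (2,6) 4 'abbb'
  3: (6,11) 1 'a'
  4: (11,15) 0 ''
  5: (15,0) 1 'b'
  6: (0,5) 2 'ba'
  7: (5,4) 1 'b'
  8: (4,3) 2 'bb'
  9: (3,7) 3 'bbb'
  10: (7,8) 2 'bb'
  11: (8,9) 1 'b'
  12: (9,10) 0 ''
  13: (10,14) 1 'c'
  14: (14,13) 1 'c'
  15: (13,12) 2 'cc'

n(n+1)/2 = 16·17/2 = 136
Σ LCP = 0 + 1 + 4 + 1 + 0 + 1 + 2 + 1 + 2 + 3 + 2 + 1 + 0 + 1 + 1 + 2 = 22
distinct = 136 − 22 = 114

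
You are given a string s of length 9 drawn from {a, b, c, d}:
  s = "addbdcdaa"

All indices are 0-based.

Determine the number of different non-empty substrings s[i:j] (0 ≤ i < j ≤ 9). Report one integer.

rank | idx | suffix
   0 |   8 | a
   1 |   7 | aa
   2 |   0 | addbdcdaa
   3 |   3 | bdcdaa
   4 |   5 | cdaa
   5 |   6 | daa
   6 |   2 | dbdcdaa
   7 |   4 | dcdaa
   8 |   1 | ddbdcdaa

SA = [8, 7, 0, 3, 5, 6, 2, 4, 1]
[i] adj suffixes → lcp
  [1] 8/7 → 1 ('a')
  [2] 7/0 → 1 ('a')
  [3] 0/3 → 0 ('')
  [4] 3/5 → 0 ('')
  [5] 5/6 → 0 ('')
  [6] 6/2 → 1 ('d')
  [7] 2/4 → 1 ('d')
  [8] 4/1 → 1 ('d')

n(n+1)/2 = 9·10/2 = 45
Σ LCP = 0 + 1 + 1 + 0 + 0 + 0 + 1 + 1 + 1 = 5
distinct = 45 − 5 = 40

40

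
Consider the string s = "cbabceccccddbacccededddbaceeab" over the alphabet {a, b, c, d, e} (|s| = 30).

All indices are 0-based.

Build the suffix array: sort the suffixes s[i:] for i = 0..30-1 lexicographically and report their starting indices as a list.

sorted suffixes:
  #0 SA[0]=28  'ab'
  #1 SA[1]=2  'abceccccddbacccededddbaceeab'
  #2 SA[2]=13  'acccededddbaceeab'
  #3 SA[3]=24  'aceeab'
  #4 SA[4]=29  'b'
  #5 SA[5]=1  'babceccccddbacccededddbaceeab'
  #6 SA[6]=12  'bacccededddbaceeab'
  #7 SA[7]=23  'baceeab'
  #8 SA[8]=3  'bceccccddbacccededddbaceeab'
  #9 SA[9]=0  'cbabceccccddbacccededddbaceeab'
  #10 SA[10]=6  'ccccddbacccededddbaceeab'
  #11 SA[11]=7  'cccddbacccededddbaceeab'
  #12 SA[12]=14  'cccededddbaceeab'
  #13 SA[13]=8  'ccddbacccededddbaceeab'
  #14 SA[14]=15  'ccededddbaceeab'
  #15 SA[15]=9  'cddbacccededddbaceeab'
  #16 SA[16]=4  'ceccccddbacccededddbaceeab'
  #17 SA[17]=16  'cededddbaceeab'
  #18 SA[18]=25  'ceeab'
  #19 SA[19]=11  'dbacccededddbaceeab'
  #20 SA[20]=22  'dbaceeab'
  #21 SA[21]=10  'ddbacccededddbaceeab'
  #22 SA[22]=21  'ddbaceeab'
  #23 SA[23]=20  'dddbaceeab'
  #24 SA[24]=18  'dedddbaceeab'
  #25 SA[25]=27  'eab'
  #26 SA[26]=5  'eccccddbacccededddbaceeab'
  #27 SA[27]=19  'edddbaceeab'
  #28 SA[28]=17  'ededddbaceeab'
  #29 SA[29]=26  'eeab'

[28, 2, 13, 24, 29, 1, 12, 23, 3, 0, 6, 7, 14, 8, 15, 9, 4, 16, 25, 11, 22, 10, 21, 20, 18, 27, 5, 19, 17, 26]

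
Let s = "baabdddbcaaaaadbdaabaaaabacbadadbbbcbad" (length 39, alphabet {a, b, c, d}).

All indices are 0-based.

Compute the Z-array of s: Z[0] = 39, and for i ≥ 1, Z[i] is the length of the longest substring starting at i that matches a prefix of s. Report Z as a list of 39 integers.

Z[0]=39
i=1: fresh scan; Z[1]=0
i=2: fresh scan; Z[2]=0
i=3: fresh scan; Z[3]=1 grow→box=[3,4)
i=4: fresh scan; Z[4]=0
i=5: fresh scan; Z[5]=0
i=6: fresh scan; Z[6]=0
i=7: fresh scan; Z[7]=1 grow→box=[7,8)
i=8: fresh scan; Z[8]=0
i=9: fresh scan; Z[9]=0
i=10: fresh scan; Z[10]=0
i=11: fresh scan; Z[11]=0
i=12: fresh scan; Z[12]=0
i=13: fresh scan; Z[13]=0
i=14: fresh scan; Z[14]=0
i=15: fresh scan; Z[15]=1 grow→box=[15,16)
i=16: fresh scan; Z[16]=0
i=17: fresh scan; Z[17]=0
i=18: fresh scan; Z[18]=0
i=19: fresh scan; Z[19]=3 grow→box=[19,22)
i=20: min(r-i=2, Z[1]=0)=0; Z[20]=0
i=21: min(r-i=1, Z[2]=0)=0; Z[21]=0
i=22: fresh scan; Z[22]=0
i=23: fresh scan; Z[23]=0
i=24: fresh scan; Z[24]=2 grow→box=[24,26)
i=25: min(r-i=1, Z[1]=0)=0; Z[25]=0
i=26: fresh scan; Z[26]=0
i=27: fresh scan; Z[27]=2 grow→box=[27,29)
i=28: min(r-i=1, Z[1]=0)=0; Z[28]=0
i=29: fresh scan; Z[29]=0
i=30: fresh scan; Z[30]=0
i=31: fresh scan; Z[31]=0
i=32: fresh scan; Z[32]=1 grow→box=[32,33)
i=33: fresh scan; Z[33]=1 grow→box=[33,34)
i=34: fresh scan; Z[34]=1 grow→box=[34,35)
i=35: fresh scan; Z[35]=0
i=36: fresh scan; Z[36]=2 grow→box=[36,38)
i=37: min(r-i=1, Z[1]=0)=0; Z[37]=0
i=38: fresh scan; Z[38]=0

[39, 0, 0, 1, 0, 0, 0, 1, 0, 0, 0, 0, 0, 0, 0, 1, 0, 0, 0, 3, 0, 0, 0, 0, 2, 0, 0, 2, 0, 0, 0, 0, 1, 1, 1, 0, 2, 0, 0]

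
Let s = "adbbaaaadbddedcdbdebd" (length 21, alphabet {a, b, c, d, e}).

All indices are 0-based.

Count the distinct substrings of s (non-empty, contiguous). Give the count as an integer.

204

sorted suffixes:
  #0 SA[0]=4  'aaaadbddedcdbdebd'
  #1 SA[1]=5  'aaadbddedcdbdebd'
  #2 SA[2]=6  'aadbddedcdbdebd'
  #3 SA[3]=0  'adbbaaaadbddedcdbdebd'
  #4 SA[4]=7  'adbddedcdbdebd'
  #5 SA[5]=3  'baaaadbddedcdbdebd'
  #6 SA[6]=2  'bbaaaadbddedcdbdebd'
  #7 SA[7]=19  'bd'
  #8 SA[8]=9  'bddedcdbdebd'
  #9 SA[9]=16  'bdebd'
  #10 SA[10]=14  'cdbdebd'
  #11 SA[11]=20  'd'
  #12 SA[12]=1  'dbbaaaadbddedcdbdebd'
  #13 SA[13]=8  'dbddedcdbdebd'
  #14 SA[14]=15  'dbdebd'
  #15 SA[15]=13  'dcdbdebd'
  #16 SA[16]=10  'ddedcdbdebd'
  #17 SA[17]=17  'debd'
  #18 SA[18]=11  'dedcdbdebd'
  #19 SA[19]=18  'ebd'
  #20 SA[20]=12  'edcdbdebd'

SA = [4, 5, 6, 0, 7, 3, 2, 19, 9, 16, 14, 20, 1, 8, 15, 13, 10, 17, 11, 18, 12]
[i] adj suffixes → lcp
  [1] 4/5 → 3 ('aaa')
  [2] 5/6 → 2 ('aa')
  [3] 6/0 → 1 ('a')
  [4] 0/7 → 3 ('adb')
  [5] 7/3 → 0 ('')
  [6] 3/2 → 1 ('b')
  [7] 2/19 → 1 ('b')
  [8] 19/9 → 2 ('bd')
  [9] 9/16 → 2 ('bd')
  [10] 16/14 → 0 ('')
  [11] 14/20 → 0 ('')
  [12] 20/1 → 1 ('d')
  [13] 1/8 → 2 ('db')
  [14] 8/15 → 3 ('dbd')
  [15] 15/13 → 1 ('d')
  [16] 13/10 → 1 ('d')
  [17] 10/17 → 1 ('d')
  [18] 17/11 → 2 ('de')
  [19] 11/18 → 0 ('')
  [20] 18/12 → 1 ('e')

n(n+1)/2 = 21·22/2 = 231
Σ LCP = 0 + 3 + 2 + 1 + 3 + 0 + 1 + 1 + 2 + 2 + 0 + 0 + 1 + 2 + 3 + 1 + 1 + 1 + 2 + 0 + 1 = 27
distinct = 231 − 27 = 204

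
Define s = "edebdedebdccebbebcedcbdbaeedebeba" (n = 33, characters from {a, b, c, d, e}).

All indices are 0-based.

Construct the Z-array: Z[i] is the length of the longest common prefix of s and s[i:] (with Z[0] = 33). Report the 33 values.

Z[0]=33
i=1: outside box; Z[1]=0
i=2: outside box; Z[2]=1 extend→box=[2,3)
i=3: outside box; Z[3]=0
i=4: outside box; Z[4]=0
i=5: outside box; Z[5]=5 extend→box=[5,10)
i=6: min(r-i=4, Z[1]=0)=0; Z[6]=0
i=7: min(r-i=3, Z[2]=1)=1; Z[7]=1
i=8: min(r-i=2, Z[3]=0)=0; Z[8]=0
i=9: min(r-i=1, Z[4]=0)=0; Z[9]=0
i=10: outside box; Z[10]=0
i=11: outside box; Z[11]=0
i=12: outside box; Z[12]=1 extend→box=[12,13)
i=13: outside box; Z[13]=0
i=14: outside box; Z[14]=0
i=15: outside box; Z[15]=1 extend→box=[15,16)
i=16: outside box; Z[16]=0
i=17: outside box; Z[17]=0
i=18: outside box; Z[18]=2 extend→box=[18,20)
i=19: min(r-i=1, Z[1]=0)=0; Z[19]=0
i=20: outside box; Z[20]=0
i=21: outside box; Z[21]=0
i=22: outside box; Z[22]=0
i=23: outside box; Z[23]=0
i=24: outside box; Z[24]=0
i=25: outside box; Z[25]=1 extend→box=[25,26)
i=26: outside box; Z[26]=4 extend→box=[26,30)
i=27: min(r-i=3, Z[1]=0)=0; Z[27]=0
i=28: min(r-i=2, Z[2]=1)=1; Z[28]=1
i=29: min(r-i=1, Z[3]=0)=0; Z[29]=0
i=30: outside box; Z[30]=1 extend→box=[30,31)
i=31: outside box; Z[31]=0
i=32: outside box; Z[32]=0

[33, 0, 1, 0, 0, 5, 0, 1, 0, 0, 0, 0, 1, 0, 0, 1, 0, 0, 2, 0, 0, 0, 0, 0, 0, 1, 4, 0, 1, 0, 1, 0, 0]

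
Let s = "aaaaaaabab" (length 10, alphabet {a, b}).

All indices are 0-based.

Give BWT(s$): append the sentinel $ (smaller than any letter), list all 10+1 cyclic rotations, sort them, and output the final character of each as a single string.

rank  rotation     last
    0  $aaaaaaabab  b
    1  aaaaaaabab$  $
    2  aaaaaabab$a  a
    3  aaaaabab$aa  a
    4  aaaabab$aaa  a
    5  aaabab$aaaa  a
    6  aabab$aaaaa  a
    7  ab$aaaaaaab  b
    8  abab$aaaaaa  a
    9  b$aaaaaaaba  a
   10  bab$aaaaaaa  a

b$aaaaabaaa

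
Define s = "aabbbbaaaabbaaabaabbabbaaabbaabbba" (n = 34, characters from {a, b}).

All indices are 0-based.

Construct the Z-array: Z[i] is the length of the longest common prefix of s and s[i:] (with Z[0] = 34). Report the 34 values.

Z[0]=34
i=1: i≥r, start 0; Z[1]=1 scan→box=[1,2)
i=2: i≥r, start 0; Z[2]=0
i=3: i≥r, start 0; Z[3]=0
i=4: i≥r, start 0; Z[4]=0
i=5: i≥r, start 0; Z[5]=0
i=6: i≥r, start 0; Z[6]=2 scan→box=[6,8)
i=7: min(r-i=1, Z[1]=1)=1; Z[7]=2 scan→box=[7,9)
i=8: min(r-i=1, Z[1]=1)=1; Z[8]=4 scan→box=[8,12)
i=9: min(r-i=3, Z[1]=1)=1; Z[9]=1
i=10: min(r-i=2, Z[2]=0)=0; Z[10]=0
i=11: min(r-i=1, Z[3]=0)=0; Z[11]=0
i=12: i≥r, start 0; Z[12]=2 scan→box=[12,14)
i=13: min(r-i=1, Z[1]=1)=1; Z[13]=3 scan→box=[13,16)
i=14: min(r-i=2, Z[1]=1)=1; Z[14]=1
i=15: min(r-i=1, Z[2]=0)=0; Z[15]=0
i=16: i≥r, start 0; Z[16]=4 scan→box=[16,20)
i=17: min(r-i=3, Z[1]=1)=1; Z[17]=1
i=18: min(r-i=2, Z[2]=0)=0; Z[18]=0
i=19: min(r-i=1, Z[3]=0)=0; Z[19]=0
i=20: i≥r, start 0; Z[20]=1 scan→box=[20,21)
i=21: i≥r, start 0; Z[21]=0
i=22: i≥r, start 0; Z[22]=0
i=23: i≥r, start 0; Z[23]=2 scan→box=[23,25)
i=24: min(r-i=1, Z[1]=1)=1; Z[24]=4 scan→box=[24,28)
i=25: min(r-i=3, Z[1]=1)=1; Z[25]=1
i=26: min(r-i=2, Z[2]=0)=0; Z[26]=0
i=27: min(r-i=1, Z[3]=0)=0; Z[27]=0
i=28: i≥r, start 0; Z[28]=5 scan→box=[28,33)
i=29: min(r-i=4, Z[1]=1)=1; Z[29]=1
i=30: min(r-i=3, Z[2]=0)=0; Z[30]=0
i=31: min(r-i=2, Z[3]=0)=0; Z[31]=0
i=32: min(r-i=1, Z[4]=0)=0; Z[32]=0
i=33: i≥r, start 0; Z[33]=1 scan→box=[33,34)

[34, 1, 0, 0, 0, 0, 2, 2, 4, 1, 0, 0, 2, 3, 1, 0, 4, 1, 0, 0, 1, 0, 0, 2, 4, 1, 0, 0, 5, 1, 0, 0, 0, 1]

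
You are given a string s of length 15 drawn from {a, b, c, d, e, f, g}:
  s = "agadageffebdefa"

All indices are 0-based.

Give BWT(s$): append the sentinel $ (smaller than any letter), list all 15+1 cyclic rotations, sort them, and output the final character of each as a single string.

afg$deabfdgefeaa

rank  rotation          last
    0  $agadageffebdefa  a
    1  a$agadageffebdef  f
    2  adageffebdefa$ag  g
    3  agadageffebdefa$  $
    4  ageffebdefa$agad  d
    5  bdefa$agadageffe  e
    6  dageffebdefa$aga  a
    7  defa$agadageffeb  b
    8  ebdefa$agadageff  f
    9  efa$agadageffebd  d
   10  effebdefa$agadag  g
   11  fa$agadageffebde  e
   12  febdefa$agadagef  f
   13  ffebdefa$agadage  e
   14  gadageffebdefa$a  a
   15  geffebdefa$agada  a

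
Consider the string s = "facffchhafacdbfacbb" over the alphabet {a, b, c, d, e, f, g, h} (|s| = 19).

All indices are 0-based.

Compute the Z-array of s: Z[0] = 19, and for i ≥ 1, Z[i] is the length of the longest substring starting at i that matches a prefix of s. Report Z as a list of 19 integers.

Z[0]=19
i=1: i≥r, start 0; Z[1]=0
i=2: i≥r, start 0; Z[2]=0
i=3: i≥r, start 0; Z[3]=1 scan→box=[3,4)
i=4: i≥r, start 0; Z[4]=1 scan→box=[4,5)
i=5: i≥r, start 0; Z[5]=0
i=6: i≥r, start 0; Z[6]=0
i=7: i≥r, start 0; Z[7]=0
i=8: i≥r, start 0; Z[8]=0
i=9: i≥r, start 0; Z[9]=3 scan→box=[9,12)
i=10: min(r-i=2, Z[1]=0)=0; Z[10]=0
i=11: min(r-i=1, Z[2]=0)=0; Z[11]=0
i=12: i≥r, start 0; Z[12]=0
i=13: i≥r, start 0; Z[13]=0
i=14: i≥r, start 0; Z[14]=3 scan→box=[14,17)
i=15: min(r-i=2, Z[1]=0)=0; Z[15]=0
i=16: min(r-i=1, Z[2]=0)=0; Z[16]=0
i=17: i≥r, start 0; Z[17]=0
i=18: i≥r, start 0; Z[18]=0

[19, 0, 0, 1, 1, 0, 0, 0, 0, 3, 0, 0, 0, 0, 3, 0, 0, 0, 0]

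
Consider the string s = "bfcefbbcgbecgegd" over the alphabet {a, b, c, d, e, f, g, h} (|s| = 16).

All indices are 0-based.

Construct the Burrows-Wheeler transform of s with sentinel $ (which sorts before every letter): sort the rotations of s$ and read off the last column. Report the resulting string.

dfbg$fbegbcgebcec

rank  rotation           last
    0  $bfcefbbcgbecgegd  d
    1  bbcgbecgegd$bfcef  f
    2  bcgbecgegd$bfcefb  b
    3  becgegd$bfcefbbcg  g
    4  bfcefbbcgbecgegd$  $
    5  cefbbcgbecgegd$bf  f
    6  cgbecgegd$bfcefbb  b
    7  cgegd$bfcefbbcgbe  e
    8  d$bfcefbbcgbecgeg  g
    9  ecgegd$bfcefbbcgb  b
   10  efbbcgbecgegd$bfc  c
   11  egd$bfcefbbcgbecg  g
   12  fbbcgbecgegd$bfce  e
   13  fcefbbcgbecgegd$b  b
   14  gbecgegd$bfcefbbc  c
   15  gd$bfcefbbcgbecge  e
   16  gegd$bfcefbbcgbec  c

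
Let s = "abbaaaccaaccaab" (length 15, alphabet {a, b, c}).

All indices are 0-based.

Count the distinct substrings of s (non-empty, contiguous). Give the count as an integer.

91

sorted suffixes:
  #0 SA[0]=3  'aaaccaaccaab'
  #1 SA[1]=12  'aab'
  #2 SA[2]=8  'aaccaab'
  #3 SA[3]=4  'aaccaaccaab'
  #4 SA[4]=13  'ab'
  #5 SA[5]=0  'abbaaaccaaccaab'
  #6 SA[6]=9  'accaab'
  #7 SA[7]=5  'accaaccaab'
  #8 SA[8]=14  'b'
  #9 SA[9]=2  'baaaccaaccaab'
  #10 SA[10]=1  'bbaaaccaaccaab'
  #11 SA[11]=11  'caab'
  #12 SA[12]=7  'caaccaab'
  #13 SA[13]=10  'ccaab'
  #14 SA[14]=6  'ccaaccaab'

SA = [3, 12, 8, 4, 13, 0, 9, 5, 14, 2, 1, 11, 7, 10, 6]
rank  pair      lcp
   1  s[3:],s[12:]  2  'aa'
   2  s[12:],s[8:]  2  'aa'
   3  s[8:],s[4:]  6  'aaccaa'
   4  s[4:],s[13:]  1  'a'
   5  s[13:],s[0:]  2  'ab'
   6  s[0:],s[9:]  1  'a'
   7  s[9:],s[5:]  5  'accaa'
   8  s[5:],s[14:]  0  ''
   9  s[14:],s[2:]  1  'b'
  10  s[2:],s[1:]  1  'b'
  11  s[1:],s[11:]  0  ''
  12  s[11:],s[7:]  3  'caa'
  13  s[7:],s[10:]  1  'c'
  14  s[10:],s[6:]  4  'ccaa'

n(n+1)/2 = 15·16/2 = 120
Σ LCP = 0 + 2 + 2 + 6 + 1 + 2 + 1 + 5 + 0 + 1 + 1 + 0 + 3 + 1 + 4 = 29
distinct = 120 − 29 = 91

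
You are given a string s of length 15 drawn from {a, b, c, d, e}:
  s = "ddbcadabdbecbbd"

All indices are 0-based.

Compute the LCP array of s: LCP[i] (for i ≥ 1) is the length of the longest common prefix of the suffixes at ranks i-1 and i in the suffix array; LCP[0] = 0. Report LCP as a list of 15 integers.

sorted suffixes:
  #0 SA[0]=6  'abdbecbbd'
  #1 SA[1]=4  'adabdbecbbd'
  #2 SA[2]=12  'bbd'
  #3 SA[3]=2  'bcadabdbecbbd'
  #4 SA[4]=13  'bd'
  #5 SA[5]=7  'bdbecbbd'
  #6 SA[6]=9  'becbbd'
  #7 SA[7]=3  'cadabdbecbbd'
  #8 SA[8]=11  'cbbd'
  #9 SA[9]=14  'd'
  #10 SA[10]=5  'dabdbecbbd'
  #11 SA[11]=1  'dbcadabdbecbbd'
  #12 SA[12]=8  'dbecbbd'
  #13 SA[13]=0  'ddbcadabdbecbbd'
  #14 SA[14]=10  'ecbbd'

SA = [6, 4, 12, 2, 13, 7, 9, 3, 11, 14, 5, 1, 8, 0, 10]
i: (SA[i-1],SA[i]) lcp shared
  1: (6,4) 1 'a'
  2: (4,12) 0 ''
  3: (12,2) 1 'b'
  4: (2,13) 1 'b'
  5: (13,7) 2 'bd'
  6: (7,9) 1 'b'
  7: (9,3) 0 ''
  8: (3,11) 1 'c'
  9: (11,14) 0 ''
  10: (14,5) 1 'd'
  11: (5,1) 1 'd'
  12: (1,8) 2 'db'
  13: (8,0) 1 'd'
  14: (0,10) 0 ''

[0, 1, 0, 1, 1, 2, 1, 0, 1, 0, 1, 1, 2, 1, 0]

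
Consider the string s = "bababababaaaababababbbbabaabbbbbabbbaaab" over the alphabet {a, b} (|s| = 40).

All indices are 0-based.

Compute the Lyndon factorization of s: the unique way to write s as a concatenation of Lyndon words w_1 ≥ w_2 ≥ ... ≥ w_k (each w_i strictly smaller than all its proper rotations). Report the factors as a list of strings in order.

emit factor 1: 'b' (i=0, period=1)
emit factor 2: 'ab' (i=1, period=2)
emit factor 3: 'ab' (i=3, period=2)
emit factor 4: 'ab' (i=5, period=2)
emit factor 5: 'ab' (i=7, period=2)
emit factor 6: 'aaaababababbbbabaabbbbbabbbaaab' (i=9, period=31)

["b", "ab", "ab", "ab", "ab", "aaaababababbbbabaabbbbbabbbaaab"]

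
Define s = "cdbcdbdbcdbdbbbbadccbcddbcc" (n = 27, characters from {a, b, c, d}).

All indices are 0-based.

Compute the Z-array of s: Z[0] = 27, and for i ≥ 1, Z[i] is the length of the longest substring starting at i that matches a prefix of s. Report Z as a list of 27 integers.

Z[0]=27
i=1: i≥r, start 0; Z[1]=0
i=2: i≥r, start 0; Z[2]=0
i=3: i≥r, start 0; Z[3]=3 grow→box=[3,6)
i=4: min(r-i=2, Z[1]=0)=0; Z[4]=0
i=5: min(r-i=1, Z[2]=0)=0; Z[5]=0
i=6: i≥r, start 0; Z[6]=0
i=7: i≥r, start 0; Z[7]=0
i=8: i≥r, start 0; Z[8]=3 grow→box=[8,11)
i=9: min(r-i=2, Z[1]=0)=0; Z[9]=0
i=10: min(r-i=1, Z[2]=0)=0; Z[10]=0
i=11: i≥r, start 0; Z[11]=0
i=12: i≥r, start 0; Z[12]=0
i=13: i≥r, start 0; Z[13]=0
i=14: i≥r, start 0; Z[14]=0
i=15: i≥r, start 0; Z[15]=0
i=16: i≥r, start 0; Z[16]=0
i=17: i≥r, start 0; Z[17]=0
i=18: i≥r, start 0; Z[18]=1 grow→box=[18,19)
i=19: i≥r, start 0; Z[19]=1 grow→box=[19,20)
i=20: i≥r, start 0; Z[20]=0
i=21: i≥r, start 0; Z[21]=2 grow→box=[21,23)
i=22: min(r-i=1, Z[1]=0)=0; Z[22]=0
i=23: i≥r, start 0; Z[23]=0
i=24: i≥r, start 0; Z[24]=0
i=25: i≥r, start 0; Z[25]=1 grow→box=[25,26)
i=26: i≥r, start 0; Z[26]=1 grow→box=[26,27)

[27, 0, 0, 3, 0, 0, 0, 0, 3, 0, 0, 0, 0, 0, 0, 0, 0, 0, 1, 1, 0, 2, 0, 0, 0, 1, 1]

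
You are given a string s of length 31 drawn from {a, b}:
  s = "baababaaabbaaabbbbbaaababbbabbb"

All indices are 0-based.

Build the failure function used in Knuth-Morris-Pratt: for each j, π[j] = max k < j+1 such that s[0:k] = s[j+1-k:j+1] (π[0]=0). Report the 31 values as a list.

π[0] = 0
j=1 s[j]='a': π[1]=0 (border '')
j=2 s[j]='a': π[2]=0 (border '')
j=3 s[j]='b': π[3]=1 (border 'b')
j=4 s[j]='a': π[4]=2 (border 'ba')
j=5 s[j]='b': k: 2→0; π[5]=1 (border 'b')
j=6 s[j]='a': π[6]=2 (border 'ba')
j=7 s[j]='a': π[7]=3 (border 'baa')
j=8 s[j]='a': k: 3→0; π[8]=0 (border '')
j=9 s[j]='b': π[9]=1 (border 'b')
j=10 s[j]='b': k: 1→0; π[10]=1 (border 'b')
j=11 s[j]='a': π[11]=2 (border 'ba')
j=12 s[j]='a': π[12]=3 (border 'baa')
j=13 s[j]='a': k: 3→0; π[13]=0 (border '')
j=14 s[j]='b': π[14]=1 (border 'b')
j=15 s[j]='b': k: 1→0; π[15]=1 (border 'b')
j=16 s[j]='b': k: 1→0; π[16]=1 (border 'b')
j=17 s[j]='b': k: 1→0; π[17]=1 (border 'b')
j=18 s[j]='b': k: 1→0; π[18]=1 (border 'b')
j=19 s[j]='a': π[19]=2 (border 'ba')
j=20 s[j]='a': π[20]=3 (border 'baa')
j=21 s[j]='a': k: 3→0; π[21]=0 (border '')
j=22 s[j]='b': π[22]=1 (border 'b')
j=23 s[j]='a': π[23]=2 (border 'ba')
j=24 s[j]='b': k: 2→0; π[24]=1 (border 'b')
j=25 s[j]='b': k: 1→0; π[25]=1 (border 'b')
j=26 s[j]='b': k: 1→0; π[26]=1 (border 'b')
j=27 s[j]='a': π[27]=2 (border 'ba')
j=28 s[j]='b': k: 2→0; π[28]=1 (border 'b')
j=29 s[j]='b': k: 1→0; π[29]=1 (border 'b')
j=30 s[j]='b': k: 1→0; π[30]=1 (border 'b')

[0, 0, 0, 1, 2, 1, 2, 3, 0, 1, 1, 2, 3, 0, 1, 1, 1, 1, 1, 2, 3, 0, 1, 2, 1, 1, 1, 2, 1, 1, 1]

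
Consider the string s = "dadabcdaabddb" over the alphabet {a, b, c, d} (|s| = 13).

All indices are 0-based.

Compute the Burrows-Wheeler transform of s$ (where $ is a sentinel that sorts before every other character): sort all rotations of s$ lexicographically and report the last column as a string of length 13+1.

bddaddaabca$db

rank  rotation        last
    0  $dadabcdaabddb  b
    1  aabddb$dadabcd  d
    2  abcdaabddb$dad  d
    3  abddb$dadabcda  a
    4  adabcdaabddb$d  d
    5  b$dadabcdaabdd  d
    6  bcdaabddb$dada  a
    7  bddb$dadabcdaa  a
    8  cdaabddb$dadab  b
    9  daabddb$dadabc  c
   10  dabcdaabddb$da  a
   11  dadabcdaabddb$  $
   12  db$dadabcdaabd  d
   13  ddb$dadabcdaab  b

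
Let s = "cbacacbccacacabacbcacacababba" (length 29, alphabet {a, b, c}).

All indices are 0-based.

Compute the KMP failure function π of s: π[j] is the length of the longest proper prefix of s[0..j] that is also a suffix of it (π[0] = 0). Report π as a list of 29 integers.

[0, 0, 0, 1, 0, 1, 2, 1, 1, 0, 1, 0, 1, 0, 0, 0, 1, 2, 1, 0, 1, 0, 1, 0, 0, 0, 0, 0, 0]

π[0] = 0
j=1 s[j]='b': π[1]=0 (border '')
j=2 s[j]='a': π[2]=0 (border '')
j=3 s[j]='c': π[3]=1 (border 'c')
j=4 s[j]='a': k: 1→0; π[4]=0 (border '')
j=5 s[j]='c': π[5]=1 (border 'c')
j=6 s[j]='b': π[6]=2 (border 'cb')
j=7 s[j]='c': k: 2→0; π[7]=1 (border 'c')
j=8 s[j]='c': k: 1→0; π[8]=1 (border 'c')
j=9 s[j]='a': k: 1→0; π[9]=0 (border '')
j=10 s[j]='c': π[10]=1 (border 'c')
j=11 s[j]='a': k: 1→0; π[11]=0 (border '')
j=12 s[j]='c': π[12]=1 (border 'c')
j=13 s[j]='a': k: 1→0; π[13]=0 (border '')
j=14 s[j]='b': π[14]=0 (border '')
j=15 s[j]='a': π[15]=0 (border '')
j=16 s[j]='c': π[16]=1 (border 'c')
j=17 s[j]='b': π[17]=2 (border 'cb')
j=18 s[j]='c': k: 2→0; π[18]=1 (border 'c')
j=19 s[j]='a': k: 1→0; π[19]=0 (border '')
j=20 s[j]='c': π[20]=1 (border 'c')
j=21 s[j]='a': k: 1→0; π[21]=0 (border '')
j=22 s[j]='c': π[22]=1 (border 'c')
j=23 s[j]='a': k: 1→0; π[23]=0 (border '')
j=24 s[j]='b': π[24]=0 (border '')
j=25 s[j]='a': π[25]=0 (border '')
j=26 s[j]='b': π[26]=0 (border '')
j=27 s[j]='b': π[27]=0 (border '')
j=28 s[j]='a': π[28]=0 (border '')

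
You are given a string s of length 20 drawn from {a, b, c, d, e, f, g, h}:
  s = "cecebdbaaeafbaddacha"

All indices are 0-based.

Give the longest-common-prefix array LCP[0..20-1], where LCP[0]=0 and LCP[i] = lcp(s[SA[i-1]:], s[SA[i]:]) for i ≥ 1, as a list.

[0, 1, 1, 1, 1, 1, 0, 2, 1, 0, 2, 1, 0, 1, 1, 0, 1, 1, 0, 0]

sorted suffixes:
  #0 SA[0]=19  'a'
  #1 SA[1]=7  'aaeafbaddacha'
  #2 SA[2]=16  'acha'
  #3 SA[3]=13  'addacha'
  #4 SA[4]=8  'aeafbaddacha'
  #5 SA[5]=10  'afbaddacha'
  #6 SA[6]=6  'baaeafbaddacha'
  #7 SA[7]=12  'baddacha'
  #8 SA[8]=4  'bdbaaeafbaddacha'
  #9 SA[9]=2  'cebdbaaeafbaddacha'
  #10 SA[10]=0  'cecebdbaaeafbaddacha'
  #11 SA[11]=17  'cha'
  #12 SA[12]=15  'dacha'
  #13 SA[13]=5  'dbaaeafbaddacha'
  #14 SA[14]=14  'ddacha'
  #15 SA[15]=9  'eafbaddacha'
  #16 SA[16]=3  'ebdbaaeafbaddacha'
  #17 SA[17]=1  'ecebdbaaeafbaddacha'
  #18 SA[18]=11  'fbaddacha'
  #19 SA[19]=18  'ha'

SA = [19, 7, 16, 13, 8, 10, 6, 12, 4, 2, 0, 17, 15, 5, 14, 9, 3, 1, 11, 18]
i: (SA[i-1],SA[i]) lcp shared
  1: (19,7) 1 'a'
  2: (7,16) 1 'a'
  3: (16,13) 1 'a'
  4: (13,8) 1 'a'
  5: (8,10) 1 'a'
  6: (10,6) 0 ''
  7: (6,12) 2 'ba'
  8: (12,4) 1 'b'
  9: (4,2) 0 ''
  10: (2,0) 2 'ce'
  11: (0,17) 1 'c'
  12: (17,15) 0 ''
  13: (15,5) 1 'd'
  14: (5,14) 1 'd'
  15: (14,9) 0 ''
  16: (9,3) 1 'e'
  17: (3,1) 1 'e'
  18: (1,11) 0 ''
  19: (11,18) 0 ''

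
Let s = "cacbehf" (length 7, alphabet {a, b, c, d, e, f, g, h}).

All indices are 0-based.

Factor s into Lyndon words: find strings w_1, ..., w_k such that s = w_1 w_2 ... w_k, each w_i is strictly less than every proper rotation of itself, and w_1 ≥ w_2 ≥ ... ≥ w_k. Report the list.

emit factor 1: 'c' (i=0, period=1)
emit factor 2: 'acbehf' (i=1, period=6)

["c", "acbehf"]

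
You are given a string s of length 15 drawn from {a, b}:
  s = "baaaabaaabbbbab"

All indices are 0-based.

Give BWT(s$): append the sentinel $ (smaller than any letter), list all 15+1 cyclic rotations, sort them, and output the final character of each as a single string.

bbabaabaaa$abbba

rank  rotation          last
    0  $baaaabaaabbbbab  b
    1  aaaabaaabbbbab$b  b
    2  aaabaaabbbbab$ba  a
    3  aaabbbbab$baaaab  b
    4  aabaaabbbbab$baa  a
    5  aabbbbab$baaaaba  a
    6  ab$baaaabaaabbbb  b
    7  abaaabbbbab$baaa  a
    8  abbbbab$baaaabaa  a
    9  b$baaaabaaabbbba  a
   10  baaaabaaabbbbab$  $
   11  baaabbbbab$baaaa  a
   12  bab$baaaabaaabbb  b
   13  bbab$baaaabaaabb  b
   14  bbbab$baaaabaaab  b
   15  bbbbab$baaaabaaa  a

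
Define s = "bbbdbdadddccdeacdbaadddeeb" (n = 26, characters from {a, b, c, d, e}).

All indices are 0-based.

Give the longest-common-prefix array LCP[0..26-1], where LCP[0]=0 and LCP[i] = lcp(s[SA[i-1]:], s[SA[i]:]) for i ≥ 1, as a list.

[0, 1, 1, 4, 0, 1, 1, 2, 1, 2, 0, 1, 2, 0, 1, 2, 1, 1, 2, 3, 2, 1, 2, 0, 1, 1]

rank | idx | suffix
   0 |  18 | aadddeeb
   1 |  14 | acdbaadddeeb
   2 |   6 | adddccdeacdbaadddeeb
   3 |  19 | adddeeb
   4 |  25 | b
   5 |  17 | baadddeeb
   6 |   0 | bbbdbdadddccdeacdbaadddeeb
   7 |   1 | bbdbdadddccdeacdbaadddeeb
   8 |   4 | bdadddccdeacdbaadddeeb
   9 |   2 | bdbdadddccdeacdbaadddeeb
  10 |  10 | ccdeacdbaadddeeb
  11 |  15 | cdbaadddeeb
  12 |  11 | cdeacdbaadddeeb
  13 |   5 | dadddccdeacdbaadddeeb
  14 |  16 | dbaadddeeb
  15 |   3 | dbdadddccdeacdbaadddeeb
  16 |   9 | dccdeacdbaadddeeb
  17 |   8 | ddccdeacdbaadddeeb
  18 |   7 | dddccdeacdbaadddeeb
  19 |  20 | dddeeb
  20 |  21 | ddeeb
  21 |  12 | deacdbaadddeeb
  22 |  22 | deeb
  23 |  13 | eacdbaadddeeb
  24 |  24 | eb
  25 |  23 | eeb

SA = [18, 14, 6, 19, 25, 17, 0, 1, 4, 2, 10, 15, 11, 5, 16, 3, 9, 8, 7, 20, 21, 12, 22, 13, 24, 23]
[i] adj suffixes → lcp
  [1] 18/14 → 1 ('a')
  [2] 14/6 → 1 ('a')
  [3] 6/19 → 4 ('addd')
  [4] 19/25 → 0 ('')
  [5] 25/17 → 1 ('b')
  [6] 17/0 → 1 ('b')
  [7] 0/1 → 2 ('bb')
  [8] 1/4 → 1 ('b')
  [9] 4/2 → 2 ('bd')
  [10] 2/10 → 0 ('')
  [11] 10/15 → 1 ('c')
  [12] 15/11 → 2 ('cd')
  [13] 11/5 → 0 ('')
  [14] 5/16 → 1 ('d')
  [15] 16/3 → 2 ('db')
  [16] 3/9 → 1 ('d')
  [17] 9/8 → 1 ('d')
  [18] 8/7 → 2 ('dd')
  [19] 7/20 → 3 ('ddd')
  [20] 20/21 → 2 ('dd')
  [21] 21/12 → 1 ('d')
  [22] 12/22 → 2 ('de')
  [23] 22/13 → 0 ('')
  [24] 13/24 → 1 ('e')
  [25] 24/23 → 1 ('e')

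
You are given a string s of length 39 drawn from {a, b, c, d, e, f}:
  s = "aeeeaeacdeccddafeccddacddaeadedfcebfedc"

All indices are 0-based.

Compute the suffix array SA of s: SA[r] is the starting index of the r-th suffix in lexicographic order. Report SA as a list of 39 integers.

[21, 6, 27, 4, 25, 0, 14, 34, 38, 17, 10, 18, 22, 11, 7, 32, 20, 24, 13, 37, 19, 23, 12, 8, 28, 30, 5, 26, 3, 33, 16, 9, 36, 29, 2, 1, 31, 15, 35]

rank→(start, suffix):
  0 → (21, 'acddaeadedfcebfedc')
  1 → (6, 'acdeccddafeccddacddaeadedfcebfedc')
  2 → (27, 'adedfcebfedc')
  3 → (4, 'aeacdeccddafeccddacddaeadedfcebfedc')
  4 → (25, 'aeadedfcebfedc')
  5 → (0, 'aeeeaeacdeccddafeccddacddaeadedfcebfedc')
  6 → (14, 'afeccddacddaeadedfcebfedc')
  7 → (34, 'bfedc')
  8 → (38, 'c')
  9 → (17, 'ccddacddaeadedfcebfedc')
  10 → (10, 'ccddafeccddacddaeadedfcebfedc')
  11 → (18, 'cddacddaeadedfcebfedc')
  12 → (22, 'cddaeadedfcebfedc')
  13 → (11, 'cddafeccddacddaeadedfcebfedc')
  14 → (7, 'cdeccddafeccddacddaeadedfcebfedc')
  15 → (32, 'cebfedc')
  16 → (20, 'dacddaeadedfcebfedc')
  17 → (24, 'daeadedfcebfedc')
  18 → (13, 'dafeccddacddaeadedfcebfedc')
  19 → (37, 'dc')
  20 → (19, 'ddacddaeadedfcebfedc')
  21 → (23, 'ddaeadedfcebfedc')
  22 → (12, 'ddafeccddacddaeadedfcebfedc')
  23 → (8, 'deccddafeccddacddaeadedfcebfedc')
  24 → (28, 'dedfcebfedc')
  25 → (30, 'dfcebfedc')
  26 → (5, 'eacdeccddafeccddacddaeadedfcebfedc')
  27 → (26, 'eadedfcebfedc')
  28 → (3, 'eaeacdeccddafeccddacddaeadedfcebfedc')
  29 → (33, 'ebfedc')
  30 → (16, 'eccddacddaeadedfcebfedc')
  31 → (9, 'eccddafeccddacddaeadedfcebfedc')
  32 → (36, 'edc')
  33 → (29, 'edfcebfedc')
  34 → (2, 'eeaeacdeccddafeccddacddaeadedfcebfedc')
  35 → (1, 'eeeaeacdeccddafeccddacddaeadedfcebfedc')
  36 → (31, 'fcebfedc')
  37 → (15, 'feccddacddaeadedfcebfedc')
  38 → (35, 'fedc')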